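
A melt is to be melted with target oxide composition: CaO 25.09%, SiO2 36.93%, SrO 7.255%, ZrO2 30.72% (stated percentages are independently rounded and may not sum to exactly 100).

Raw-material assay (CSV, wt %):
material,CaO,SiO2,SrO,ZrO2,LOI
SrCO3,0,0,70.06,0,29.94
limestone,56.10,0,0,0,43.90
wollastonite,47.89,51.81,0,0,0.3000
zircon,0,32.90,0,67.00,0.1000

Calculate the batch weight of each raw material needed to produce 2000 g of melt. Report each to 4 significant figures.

Mid-chain values appear (rounded to 4 significant figures) at each printed step — all internal work runs at full float precision from start to finish — every reported figure takes a single rounding — all derived quantities (glass mass, the yield, four oxide percentages, LOI, the totals) are recomputed starting from the weights on 2000 g of glass at full float precision as quoted within the problem or the answer.
Target oxide masses per 2000 g melt:
  CaO: 25.09% × 2000 = 501.8 g
  SiO2: 36.93% × 2000 = 738.6 g
  SrO: 7.255% × 2000 = 145.1 g
  ZrO2: 30.72% × 2000 = 614.4 g
Sums-versus-targets review from the weights as reported, for the quoted basis mass (sum by sum, the targets are met given rounding of the digits):
  CaO: 174.6·0.5610 + 843.3·0.4789 = 501.8 g (target 501.8 g)
  SiO2: 843.3·0.5181 + 917.0·0.3290 = 738.6 g (target 738.6 g)
  SrO: 207.1·0.7006 = 145.1 g (target 145.1 g)
  ZrO2: 917.0·0.6700 = 614.4 g (target 614.4 g)
Glass mass check: batch total minus LOI = 2000 g (oxide target masses add up to 2000 g; basis as stated: 2000 g — deltas are rounding alone).
Summing the batch: Σ batch = 2142 g; the LOI term Σ batch·LOI equals 142.1 g; yield, glass over the total, = 93.37%.

Batch per 2000 g melt:
  SrCO3: 207.1 g
  limestone: 174.6 g
  wollastonite: 843.3 g
  zircon: 917.0 g
Total batch = 2142 g; LOI loss = 142.1 g; yield = 93.37%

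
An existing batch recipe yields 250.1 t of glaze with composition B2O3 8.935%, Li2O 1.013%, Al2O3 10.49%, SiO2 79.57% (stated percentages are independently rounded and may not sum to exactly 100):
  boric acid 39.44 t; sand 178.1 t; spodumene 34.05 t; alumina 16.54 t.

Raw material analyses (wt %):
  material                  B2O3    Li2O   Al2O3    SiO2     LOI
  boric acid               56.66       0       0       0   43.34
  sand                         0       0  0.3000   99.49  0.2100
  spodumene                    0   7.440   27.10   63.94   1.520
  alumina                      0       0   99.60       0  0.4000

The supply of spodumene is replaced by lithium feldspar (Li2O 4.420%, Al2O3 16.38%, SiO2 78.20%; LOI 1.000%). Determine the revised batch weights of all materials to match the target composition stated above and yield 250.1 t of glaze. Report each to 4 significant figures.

Revised batch per 250.1 t glaze:
  boric acid: 39.44 t
  sand: 155.0 t
  lithium feldspar: 57.32 t
  alumina: 16.45 t
Total batch = 268.2 t; LOI loss = 18.06 t

All arithmetic holds full precision throughout — the intermediate values are shown (rounded to 4 significant digits) in the working. Every reported number includes exactly one rounding; the derived quantities (four oxide percentages, yield, net glass mass, LOI, the totals) are recomputed at exact precision using the weight values at 250.1 t of glass, exactly as printed in the question or the answer.
Target oxide masses per 250.1 t glaze:
  B2O3: 8.935% × 250.1 = 22.35 t
  Li2O: 1.013% × 250.1 = 2.534 t
  Al2O3: 10.49% × 250.1 = 26.24 t
  SiO2: 79.57% × 250.1 = 199.0 t
A balance pass over the oxides, given the weights on record, against the basis in use (oxide sums agree with the targets modulo rounding of the values):
  B2O3: 39.44·0.5666 = 22.35 t (target 22.35 t)
  Li2O: 57.32·0.04420 = 2.534 t (target 2.534 t)
  Al2O3: 155.0·0.003000 + 57.32·0.1638 + 16.45·0.9960 = 26.24 t (target 26.24 t)
  SiO2: 155.0·0.9949 + 57.32·0.7820 = 199.0 t (target 199.0 t)
Auditing the glass mass value: Σ batch − LOI loss = 250.2 t (summing oxide targets gives 250.1 t; versus the stated basis of 250.1 t — gaps are rounding artifacts).
Adding the batch up: Σ batch = 268.2 t; ignition loss, Σ(batch × LOI) = 18.06 t; yield: glass divided by total = 93.27%.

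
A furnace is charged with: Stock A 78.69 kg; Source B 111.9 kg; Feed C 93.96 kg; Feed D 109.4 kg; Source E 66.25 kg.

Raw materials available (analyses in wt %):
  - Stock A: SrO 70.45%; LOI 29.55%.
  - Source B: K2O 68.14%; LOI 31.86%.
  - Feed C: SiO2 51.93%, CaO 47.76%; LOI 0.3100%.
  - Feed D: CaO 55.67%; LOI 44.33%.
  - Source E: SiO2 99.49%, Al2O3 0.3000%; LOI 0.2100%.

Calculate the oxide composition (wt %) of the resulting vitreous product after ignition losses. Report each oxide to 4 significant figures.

Glass mass = 352.4 kg (batch 460.2 − LOI 107.8).
Composition: SiO2 32.55%, K2O 21.64%, SrO 15.73%, Al2O3 0.05640%, CaO 30.02%

The working math keeps full precision in every operation. Rounding to four significant digits applies to each mid-chain value as displayed; each reported value includes exactly one rounding. Derived quantities are computed from the weighed amounts on 352.4 kg of glass at exact precision (totals, yield, net glass mass, ignition loss, five oxide percentages) as they appear in question or answer.
Oxide masses out of the charge:
  SiO2: 93.96·0.5193 + 66.25·0.9949 = 114.7 kg
  K2O: 111.9·0.6814 = 76.25 kg
  SrO: 78.69·0.7045 = 55.44 kg
  Al2O3: 66.25·0.003000 = 0.1988 kg
  CaO: 93.96·0.4776 + 109.4·0.5567 = 105.8 kg
LOI: 78.69·0.2955 + 111.9·0.3186 + 93.96·0.003100 + 109.4·0.4433 + 66.25·0.002100 = 107.8 kg
Net of LOI, the glass mass = 460.2 − 107.8 = 352.4 kg (consistent with Σ oxide mass)
percent share: oxide ÷ glass, ×100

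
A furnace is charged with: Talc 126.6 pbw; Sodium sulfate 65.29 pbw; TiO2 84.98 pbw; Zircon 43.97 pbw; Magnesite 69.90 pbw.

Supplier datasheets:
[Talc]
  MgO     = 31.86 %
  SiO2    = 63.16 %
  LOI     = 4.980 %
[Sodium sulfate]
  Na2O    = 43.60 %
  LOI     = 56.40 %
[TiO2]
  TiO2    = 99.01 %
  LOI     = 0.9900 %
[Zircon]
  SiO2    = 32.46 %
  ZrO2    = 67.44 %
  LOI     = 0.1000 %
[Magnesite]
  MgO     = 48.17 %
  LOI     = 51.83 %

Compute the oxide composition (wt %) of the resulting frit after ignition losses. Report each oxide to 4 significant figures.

Glass mass = 310.5 pbw (batch 390.7 − LOI 80.24).
Composition: TiO2 27.10%, Na2O 9.168%, MgO 23.83%, SiO2 30.35%, ZrO2 9.550%

The whole derivation maintains exact precision at each step. Working values are printed with 4-significant-figure rounding in the working — every reported value takes just one rounding. The derived quantities, including the five compositions, ignition loss, the yield, the totals, glass mass, are carried from the weighed amounts per 310.5 pbw of glass at full precision, as they appear in question or answer.
Oxide-by-oxide delivered mass:
  TiO2: 84.98·0.9901 = 84.14 pbw
  Na2O: 65.29·0.4360 = 28.47 pbw
  MgO: 126.6·0.3186 + 69.90·0.4817 = 74.01 pbw
  SiO2: 126.6·0.6316 + 43.97·0.3246 = 94.23 pbw
  ZrO2: 43.97·0.6744 = 29.65 pbw
LOI: 126.6·0.04980 + 65.29·0.5640 + 84.98·0.009900 + 43.97·0.001000 + 69.90·0.5183 = 80.24 pbw
batch − LOI leaves glass = 390.7 − 80.24 = 310.5 pbw (matching Σ of the oxides)
percent by weight: oxide/glass ×100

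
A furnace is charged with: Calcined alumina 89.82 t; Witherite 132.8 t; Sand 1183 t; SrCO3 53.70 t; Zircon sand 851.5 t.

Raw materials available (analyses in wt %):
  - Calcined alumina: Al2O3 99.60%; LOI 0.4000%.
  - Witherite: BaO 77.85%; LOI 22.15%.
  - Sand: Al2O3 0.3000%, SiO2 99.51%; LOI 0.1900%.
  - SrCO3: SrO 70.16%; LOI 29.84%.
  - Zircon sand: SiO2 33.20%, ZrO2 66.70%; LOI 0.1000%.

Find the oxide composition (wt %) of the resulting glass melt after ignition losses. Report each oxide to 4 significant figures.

The working math maintains exact precision all the way through — intermediates appear rounded off to 4 significant figures between the steps; a single rounding completes each reported value; the derived quantities (the five compositions, net glass mass, LOI, the yield, the totals) are re-derived in exact precision using the weight values for 2262 t of glass as written in the question or the answer.
Oxide-by-oxide delivered mass:
  Al2O3: 89.82·0.9960 + 1183·0.003000 = 93.01 t
  SrO: 53.70·0.7016 = 37.68 t
  SiO2: 1183·0.9951 + 851.5·0.3320 = 1460 t
  ZrO2: 851.5·0.6670 = 568.0 t
  BaO: 132.8·0.7785 = 103.4 t
LOI: 89.82·0.004000 + 132.8·0.2215 + 1183·0.001900 + 53.70·0.2984 + 851.5·0.001000 = 48.90 t
The glass mass, total less LOI, = 2311 − 48.90 = 2262 t (matching Σ of the oxides)
wt % = 100 × oxide mass / glass mass

Glass mass = 2262 t (batch 2311 − LOI 48.90).
Composition: Al2O3 4.112%, SrO 1.666%, SiO2 64.54%, ZrO2 25.11%, BaO 4.571%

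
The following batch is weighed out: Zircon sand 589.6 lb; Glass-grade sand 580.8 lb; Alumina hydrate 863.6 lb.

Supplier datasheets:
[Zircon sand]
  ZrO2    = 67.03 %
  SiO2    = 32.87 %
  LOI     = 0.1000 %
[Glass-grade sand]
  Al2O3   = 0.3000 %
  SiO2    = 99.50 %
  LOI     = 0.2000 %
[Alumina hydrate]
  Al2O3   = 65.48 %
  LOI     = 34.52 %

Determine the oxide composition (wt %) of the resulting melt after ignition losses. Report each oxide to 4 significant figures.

The whole derivation runs at full precision at each step — values along the way are displayed, with 4-significant-figure rounding, alongside each step. Every reported figure carries a single rounding; the derived quantities are recomputed from the batch weights on 1734 lb of glass at exact precision (net glass mass, ignition loss, three oxide percentages, yield, the totals) exactly as printed in the problem or answer text.
Per-oxide mass from batch:
  Al2O3: 580.8·0.003000 + 863.6·0.6548 = 567.2 lb
  ZrO2: 589.6·0.6703 = 395.2 lb
  SiO2: 589.6·0.3287 + 580.8·0.9950 = 771.7 lb
LOI: 589.6·0.001000 + 580.8·0.002000 + 863.6·0.3452 = 299.9 lb
batch − LOI leaves glass = 2034 − 299.9 = 1734 lb (= Σ oxide masses)
oxide / glass × 100 gives the wt %

Glass mass = 1734 lb (batch 2034 − LOI 299.9).
Composition: Al2O3 32.71%, ZrO2 22.79%, SiO2 44.50%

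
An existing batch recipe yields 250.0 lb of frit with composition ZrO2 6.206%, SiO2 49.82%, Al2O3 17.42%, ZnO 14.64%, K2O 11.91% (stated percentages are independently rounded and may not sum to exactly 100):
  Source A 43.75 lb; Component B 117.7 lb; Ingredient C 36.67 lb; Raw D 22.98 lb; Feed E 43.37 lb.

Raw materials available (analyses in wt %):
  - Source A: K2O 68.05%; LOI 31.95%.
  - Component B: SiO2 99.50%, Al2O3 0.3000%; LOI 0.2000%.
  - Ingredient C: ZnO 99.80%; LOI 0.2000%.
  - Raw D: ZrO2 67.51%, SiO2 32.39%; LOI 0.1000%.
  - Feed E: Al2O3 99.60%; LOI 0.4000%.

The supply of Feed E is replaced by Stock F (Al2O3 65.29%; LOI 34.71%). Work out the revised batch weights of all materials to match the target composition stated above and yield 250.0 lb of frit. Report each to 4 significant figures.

The working math holds full precision at each step. Working values are shown, rounded to four significant digits, on the page; every reported figure is rounded once only. All derived quantities (five oxide percentages, totals, ignition loss, net glass mass, yield) are re-derived at exact precision from the batch weights for 250.0 lb of glass as set out in problem or answer.
Oxide-by-oxide targets in 250.0 lb frit:
  ZrO2: 6.206% × 250.0 = 15.52 lb
  SiO2: 49.82% × 250.0 = 124.6 lb
  Al2O3: 17.42% × 250.0 = 43.55 lb
  ZnO: 14.64% × 250.0 = 36.60 lb
  K2O: 11.91% × 250.0 = 29.78 lb
Verifying the oxide balance on the weights just shown, versus the basis set out (sums match the target masses within answer rounding):
  ZrO2: 22.98·0.6751 = 15.51 lb (target 15.52 lb)
  SiO2: 117.7·0.9950 + 22.98·0.3239 = 124.6 lb (target 124.6 lb)
  Al2O3: 117.7·0.003000 + 66.16·0.6529 = 43.55 lb (target 43.55 lb)
  ZnO: 36.67·0.9980 = 36.60 lb (target 36.60 lb)
  K2O: 43.75·0.6805 = 29.77 lb (target 29.78 lb)
Glass-mass sanity pass: total charge less LOI = 250.0 lb (the Σ of target masses is 250.0 lb; with the basis standing at 250.0 lb — rounding explains the deltas).
Total batch = Σ batch = 287.3 lb; Σ batch·LOI gives LOI loss = 37.27 lb; yield = glass ÷ total batch = 87.02%.

Revised batch per 250.0 lb frit:
  Source A: 43.75 lb
  Component B: 117.7 lb
  Ingredient C: 36.67 lb
  Raw D: 22.98 lb
  Stock F: 66.16 lb
Total batch = 287.3 lb; LOI loss = 37.27 lb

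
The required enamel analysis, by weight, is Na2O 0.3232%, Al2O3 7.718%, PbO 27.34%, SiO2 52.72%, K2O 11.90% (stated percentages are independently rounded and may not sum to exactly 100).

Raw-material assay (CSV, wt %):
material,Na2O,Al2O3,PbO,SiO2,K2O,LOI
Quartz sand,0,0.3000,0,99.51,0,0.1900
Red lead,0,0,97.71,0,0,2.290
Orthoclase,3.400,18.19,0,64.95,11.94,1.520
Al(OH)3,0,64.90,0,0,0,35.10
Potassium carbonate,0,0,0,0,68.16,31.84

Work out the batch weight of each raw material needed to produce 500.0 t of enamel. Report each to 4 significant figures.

Each numeric step carries full float precision at all times — mid-chain values are shown with 4-significant-figure rounding on the page. Each reported result takes just one rounding; derived quantities (glass mass, the five compositions, yield, ignition loss, the totals) are recomputed in exact precision starting from the weights per 500.0 t of glass as set out in question or answer.
Per-oxide target masses for 500.0 t enamel:
  Na2O: 0.3232% × 500.0 = 1.616 t
  Al2O3: 7.718% × 500.0 = 38.59 t
  PbO: 27.34% × 500.0 = 136.7 t
  SiO2: 52.72% × 500.0 = 263.6 t
  K2O: 11.90% × 500.0 = 59.50 t
Per-oxide balance check with the batch weights as given, at the basis given (sums match the target masses within answer rounding):
  Na2O: 47.53·0.03400 = 1.616 t (target 1.616 t)
  Al2O3: 233.9·0.003000 + 47.53·0.1819 + 45.06·0.6490 = 38.59 t (target 38.59 t)
  PbO: 139.9·0.9771 = 136.7 t (target 136.7 t)
  SiO2: 233.9·0.9951 + 47.53·0.6495 = 263.6 t (target 263.6 t)
  K2O: 47.53·0.1194 + 78.97·0.6816 = 59.50 t (target 59.50 t)
Glass mass check: batch total minus LOI = 500.0 t (per-oxide target masses sum to 500.0 t; versus the stated basis of 500.0 t — a pure rounding effect).
Summing the batch: Σ batch = 545.4 t; LOI loss = Σ batch·LOI = 45.33 t; yield: glass divided by total = 91.69%.

Batch per 500.0 t enamel:
  Quartz sand: 233.9 t
  Red lead: 139.9 t
  Orthoclase: 47.53 t
  Al(OH)3: 45.06 t
  Potassium carbonate: 78.97 t
Total batch = 545.4 t; LOI loss = 45.33 t; yield = 91.69%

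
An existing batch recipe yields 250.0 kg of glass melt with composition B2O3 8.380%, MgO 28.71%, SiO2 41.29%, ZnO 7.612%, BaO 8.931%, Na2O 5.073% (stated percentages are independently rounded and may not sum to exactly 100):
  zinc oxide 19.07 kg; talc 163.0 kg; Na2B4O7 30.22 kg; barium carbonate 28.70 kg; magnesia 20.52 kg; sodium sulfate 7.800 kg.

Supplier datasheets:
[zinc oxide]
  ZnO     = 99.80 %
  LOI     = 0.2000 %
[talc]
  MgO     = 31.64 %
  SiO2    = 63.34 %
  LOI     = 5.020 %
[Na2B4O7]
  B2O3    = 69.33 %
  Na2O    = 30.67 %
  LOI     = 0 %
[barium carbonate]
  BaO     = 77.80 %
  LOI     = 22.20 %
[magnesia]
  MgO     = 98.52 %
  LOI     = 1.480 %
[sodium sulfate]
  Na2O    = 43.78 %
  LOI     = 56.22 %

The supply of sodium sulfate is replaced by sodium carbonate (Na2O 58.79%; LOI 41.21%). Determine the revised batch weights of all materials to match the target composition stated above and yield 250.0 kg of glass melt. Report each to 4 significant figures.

All internal work holds exact precision all the way through — intermediates are printed, rounded to 4 significant digits, in the working. Every reported figure is rounded only once — the derived quantities are computed starting from the weights on 250.0 kg of glass in exact precision (net glass mass, six oxide percentages, ignition loss, the totals, the yield), as given in the question or the answer.
Per-oxide target masses for 250.0 kg glass melt:
  B2O3: 8.380% × 250.0 = 20.95 kg
  MgO: 28.71% × 250.0 = 71.78 kg
  SiO2: 41.29% × 250.0 = 103.2 kg
  ZnO: 7.612% × 250.0 = 19.03 kg
  BaO: 8.931% × 250.0 = 22.33 kg
  Na2O: 5.073% × 250.0 = 12.68 kg
Per-oxide balance check applying the batch weights above, against the basis in use (each sum matches its target mass modulo rounding of the values):
  B2O3: 30.22·0.6933 = 20.95 kg (target 20.95 kg)
  MgO: 163.0·0.3164 + 20.52·0.9852 = 71.79 kg (target 71.78 kg)
  SiO2: 163.0·0.6334 = 103.2 kg (target 103.2 kg)
  ZnO: 19.07·0.9980 = 19.03 kg (target 19.03 kg)
  BaO: 28.70·0.7780 = 22.33 kg (target 22.33 kg)
  Na2O: 30.22·0.3067 + 5.808·0.5879 = 12.68 kg (target 12.68 kg)
Glass-mass closure: batch Σ − ignition loss = 250.0 kg (summing oxide targets gives 250.0 kg; with the basis standing at 250.0 kg — a pure rounding effect).
Batch total: Σ batch = 267.3 kg; the LOI term Σ batch·LOI equals 17.29 kg; yield, glass over the total, = 93.53%.

Revised batch per 250.0 kg glass melt:
  zinc oxide: 19.07 kg
  talc: 163.0 kg
  Na2B4O7: 30.22 kg
  barium carbonate: 28.70 kg
  magnesia: 20.52 kg
  sodium carbonate: 5.808 kg
Total batch = 267.3 kg; LOI loss = 17.29 kg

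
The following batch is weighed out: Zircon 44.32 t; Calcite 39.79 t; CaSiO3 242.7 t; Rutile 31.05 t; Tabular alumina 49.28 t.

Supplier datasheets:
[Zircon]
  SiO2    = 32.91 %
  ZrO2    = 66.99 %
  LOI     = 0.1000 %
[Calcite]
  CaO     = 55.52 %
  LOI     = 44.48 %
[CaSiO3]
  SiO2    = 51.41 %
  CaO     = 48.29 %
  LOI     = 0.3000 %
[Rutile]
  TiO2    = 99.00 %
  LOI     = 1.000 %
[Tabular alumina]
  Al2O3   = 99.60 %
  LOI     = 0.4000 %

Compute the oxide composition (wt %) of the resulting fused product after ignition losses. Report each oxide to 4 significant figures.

Rounding to four significant digits extends to each mid-chain value as displayed; all internal work runs at full precision at each step; each reported number is rounded exactly once. Derived quantities (glass mass, totals, yield, ignition loss, five oxide percentages) are rebuilt starting from the weights per 388.2 t of glass at exact precision as given in the problem or answer text.
Per-oxide mass from batch:
  SiO2: 44.32·0.3291 + 242.7·0.5141 = 139.4 t
  TiO2: 31.05·0.9900 = 30.74 t
  ZrO2: 44.32·0.6699 = 29.69 t
  Al2O3: 49.28·0.9960 = 49.08 t
  CaO: 39.79·0.5552 + 242.7·0.4829 = 139.3 t
LOI: 44.32·0.001000 + 39.79·0.4448 + 242.7·0.003000 + 31.05·0.01000 + 49.28·0.004000 = 18.98 t
Glass mass = batch − LOI = 407.1 − 18.98 = 388.2 t (the oxide masses sum to this)
wt % = 100 × oxide mass / glass mass

Glass mass = 388.2 t (batch 407.1 − LOI 18.98).
Composition: SiO2 35.90%, TiO2 7.919%, ZrO2 7.649%, Al2O3 12.64%, CaO 35.88%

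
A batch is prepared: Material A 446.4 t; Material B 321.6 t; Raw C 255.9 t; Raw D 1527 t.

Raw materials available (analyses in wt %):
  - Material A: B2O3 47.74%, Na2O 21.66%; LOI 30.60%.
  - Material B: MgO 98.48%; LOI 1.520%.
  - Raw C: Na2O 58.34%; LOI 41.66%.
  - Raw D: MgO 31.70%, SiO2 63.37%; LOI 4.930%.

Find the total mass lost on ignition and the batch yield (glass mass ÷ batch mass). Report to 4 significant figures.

LOI loss = 323.4 t; glass = 2228 t; yield = 87.32%

All arithmetic runs at exact precision at all times; values along the way are displayed, rounded to 4 significant figures, across the worked steps — every reported number receives exactly one rounding — all derived quantities (four oxide percentages, LOI, the yield, glass mass, totals) are re-derived at full precision from the batch weights per 2228 t of glass precisely as stated by either problem or answer.
Ignition loss by material:
  Material A: 446.4 × 0.3060 = 136.6 t
  Material B: 321.6 × 0.01520 = 4.888 t
  Raw C: 255.9 × 0.4166 = 106.6 t
  Raw D: 1527 × 0.04930 = 75.28 t
Total LOI = 323.4 t
Glass = batch − LOI = 2551 − 323.4 = 2228 t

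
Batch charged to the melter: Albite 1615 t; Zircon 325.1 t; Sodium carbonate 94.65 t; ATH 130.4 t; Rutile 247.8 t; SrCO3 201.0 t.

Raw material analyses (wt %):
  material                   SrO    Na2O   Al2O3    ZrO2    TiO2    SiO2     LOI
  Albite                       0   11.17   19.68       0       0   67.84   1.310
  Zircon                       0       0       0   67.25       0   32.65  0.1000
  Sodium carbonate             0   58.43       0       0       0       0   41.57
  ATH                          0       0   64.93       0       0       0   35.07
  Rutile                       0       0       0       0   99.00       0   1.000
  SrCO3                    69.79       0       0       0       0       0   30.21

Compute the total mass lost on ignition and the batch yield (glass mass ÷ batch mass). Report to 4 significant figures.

LOI loss = 169.8 t; glass = 2444 t; yield = 93.51%

Every computation maintains full precision at every stage — in-progress results appear rounded to four significant digits as written. Every reported result takes a single rounding; all derived quantities, including yield, the totals, the six compositions, ignition loss, net glass mass, are re-derived from the weighed amounts per 2444 t of glass in exact precision as set out in problem or answer.
Per-material ignition loss:
  Albite: 1615 × 0.01310 = 21.16 t
  Zircon: 325.1 × 0.001000 = 0.3251 t
  Sodium carbonate: 94.65 × 0.4157 = 39.35 t
  ATH: 130.4 × 0.3507 = 45.73 t
  Rutile: 247.8 × 0.01000 = 2.478 t
  SrCO3: 201.0 × 0.3021 = 60.72 t
Total LOI = 169.8 t
Glass = batch − LOI = 2614 − 169.8 = 2444 t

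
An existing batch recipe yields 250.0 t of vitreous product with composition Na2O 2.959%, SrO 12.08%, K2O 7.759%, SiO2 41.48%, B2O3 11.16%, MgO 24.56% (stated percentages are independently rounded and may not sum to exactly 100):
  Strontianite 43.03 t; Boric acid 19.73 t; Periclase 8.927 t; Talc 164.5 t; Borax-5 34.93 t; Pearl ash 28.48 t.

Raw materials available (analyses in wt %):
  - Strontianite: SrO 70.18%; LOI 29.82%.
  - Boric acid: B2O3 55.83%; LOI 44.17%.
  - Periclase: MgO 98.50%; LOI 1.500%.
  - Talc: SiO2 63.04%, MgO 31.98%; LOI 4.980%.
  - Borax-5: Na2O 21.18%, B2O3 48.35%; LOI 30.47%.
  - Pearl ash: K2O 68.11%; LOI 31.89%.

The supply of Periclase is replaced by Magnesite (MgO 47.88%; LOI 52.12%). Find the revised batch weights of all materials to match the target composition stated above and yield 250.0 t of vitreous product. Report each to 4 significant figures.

Working values are displayed with 4-significant-figure rounding alongside each step — all arithmetic holds full float precision end to end — each reported result carries a single rounding — the derived quantities (the six compositions, the yield, net glass mass, the totals, LOI) are computed from the weighed amounts at 250.0 t of glass in exact precision, exactly as shown in question or answer.
Oxide mass targets, per 250.0 t vitreous product:
  Na2O: 2.959% × 250.0 = 7.398 t
  SrO: 12.08% × 250.0 = 30.20 t
  K2O: 7.759% × 250.0 = 19.40 t
  SiO2: 41.48% × 250.0 = 103.7 t
  B2O3: 11.16% × 250.0 = 27.90 t
  MgO: 24.56% × 250.0 = 61.40 t
Oxide-by-oxide audit on the weights just shown, against the basis in use (summed amounts equal target values up to rounding of the answer):
  Na2O: 34.93·0.2118 = 7.398 t (target 7.398 t)
  SrO: 43.03·0.7018 = 30.20 t (target 30.20 t)
  K2O: 28.48·0.6811 = 19.40 t (target 19.40 t)
  SiO2: 164.5·0.6304 = 103.7 t (target 103.7 t)
  B2O3: 19.73·0.5583 + 34.93·0.4835 = 27.90 t (target 27.90 t)
  MgO: 18.37·0.4788 + 164.5·0.3198 = 61.40 t (target 61.40 t)
Glass-mass bookkeeping: total batch − LOI = 250.0 t (oxide target masses add up to 250.0 t; stated basis 250.0 t — any gap is answer rounding).
Total batch = Σ batch = 309.0 t; LOI removed, Σ of batch·LOI: 59.04 t; yield, glass over the total, = 80.90%.

Revised batch per 250.0 t vitreous product:
  Strontianite: 43.03 t
  Boric acid: 19.73 t
  Magnesite: 18.37 t
  Talc: 164.5 t
  Borax-5: 34.93 t
  Pearl ash: 28.48 t
Total batch = 309.0 t; LOI loss = 59.04 t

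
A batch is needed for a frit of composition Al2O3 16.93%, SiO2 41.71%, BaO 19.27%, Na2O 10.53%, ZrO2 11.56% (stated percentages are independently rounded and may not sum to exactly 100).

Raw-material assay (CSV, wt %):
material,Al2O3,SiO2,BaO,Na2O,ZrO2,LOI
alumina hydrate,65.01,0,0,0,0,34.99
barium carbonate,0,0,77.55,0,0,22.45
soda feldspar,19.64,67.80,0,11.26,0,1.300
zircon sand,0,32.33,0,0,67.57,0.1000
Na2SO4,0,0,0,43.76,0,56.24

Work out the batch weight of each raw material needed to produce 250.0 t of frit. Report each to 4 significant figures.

Working values are printed rounded to four significant figures across the worked steps; each numeric step carries full precision at each step. Every reported value is rounded once only; derived quantities are carried from the weighed amounts for 250.0 t of glass at exact precision (five oxide percentages, yield, LOI, glass mass, the totals), as quoted within the question or the answer.
Target masses of each oxide per 250.0 t frit:
  Al2O3: 16.93% × 250.0 = 42.32 t
  SiO2: 41.71% × 250.0 = 104.3 t
  BaO: 19.27% × 250.0 = 48.18 t
  Na2O: 10.53% × 250.0 = 26.32 t
  ZrO2: 11.56% × 250.0 = 28.90 t
Sums-versus-targets review with the batch weights as given, per the basis as stated (oxide sums agree with the targets net of answer rounding effects):
  Al2O3: 24.80·0.6501 + 133.4·0.1964 = 42.32 t (target 42.32 t)
  SiO2: 133.4·0.6780 + 42.77·0.3233 = 104.3 t (target 104.3 t)
  BaO: 62.12·0.7755 = 48.17 t (target 48.18 t)
  Na2O: 133.4·0.1126 + 25.83·0.4376 = 26.32 t (target 26.32 t)
  ZrO2: 42.77·0.6757 = 28.90 t (target 28.90 t)
The glass-mass cross-check: the batch minus its LOI: 250.0 t (the targets, summed, come to 250.0 t; against the stated basis, 250.0 t — rounding explains the deltas).
Summing the batch: Σ batch = 288.9 t; Σ batch·LOI gives LOI loss = 38.93 t; yield, glass over the total, = 86.53%.

Batch per 250.0 t frit:
  alumina hydrate: 24.80 t
  barium carbonate: 62.12 t
  soda feldspar: 133.4 t
  zircon sand: 42.77 t
  Na2SO4: 25.83 t
Total batch = 288.9 t; LOI loss = 38.93 t; yield = 86.53%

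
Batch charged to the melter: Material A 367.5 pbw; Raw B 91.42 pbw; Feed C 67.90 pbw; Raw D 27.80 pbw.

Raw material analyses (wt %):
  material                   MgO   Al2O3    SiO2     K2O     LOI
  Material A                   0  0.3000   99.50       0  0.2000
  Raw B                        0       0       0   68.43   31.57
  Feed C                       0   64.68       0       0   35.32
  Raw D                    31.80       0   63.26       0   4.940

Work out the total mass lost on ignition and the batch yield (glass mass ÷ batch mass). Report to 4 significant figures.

Intermediates are displayed with 4-significant-digit rounding as written — the whole derivation runs at full precision from start to finish. Each reported figure carries a single rounding. Derived quantities, which include the four compositions, yield, LOI, net glass mass, the totals, are rebuilt at exact precision, exactly as printed in the question or the answer, starting from the weights for 499.7 pbw of glass.
Each material's LOI contribution:
  Material A: 367.5 × 0.002000 = 0.7350 pbw
  Raw B: 91.42 × 0.3157 = 28.86 pbw
  Feed C: 67.90 × 0.3532 = 23.98 pbw
  Raw D: 27.80 × 0.04940 = 1.373 pbw
Total LOI = 54.95 pbw
Glass = batch − LOI = 554.6 − 54.95 = 499.7 pbw

LOI loss = 54.95 pbw; glass = 499.7 pbw; yield = 90.09%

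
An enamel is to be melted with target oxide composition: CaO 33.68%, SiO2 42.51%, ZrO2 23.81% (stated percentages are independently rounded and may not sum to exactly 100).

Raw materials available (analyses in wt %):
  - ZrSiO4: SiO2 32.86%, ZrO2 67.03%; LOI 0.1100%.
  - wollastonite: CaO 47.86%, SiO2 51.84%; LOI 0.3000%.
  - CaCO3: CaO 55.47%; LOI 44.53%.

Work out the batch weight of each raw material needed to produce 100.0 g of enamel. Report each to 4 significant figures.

Batch per 100.0 g enamel:
  ZrSiO4: 35.52 g
  wollastonite: 59.49 g
  CaCO3: 9.392 g
Total batch = 104.4 g; LOI loss = 4.400 g; yield = 95.79%

Each numeric step holds exact precision all the way through — working values are shown with 4-significant-digit rounding as written; each reported figure takes just one rounding — the derived quantities (yield, totals, the three compositions, net glass mass, LOI) are recomputed at exact precision starting from the weights per 100.0 g of glass as set out in the problem or answer text.
Oxide-by-oxide targets in 100.0 g enamel:
  CaO: 33.68% × 100.0 = 33.68 g
  SiO2: 42.51% × 100.0 = 42.51 g
  ZrO2: 23.81% × 100.0 = 23.81 g
Verifying the oxide balance per the reported batch figures, under the basis named above (delivered sums recover each target up to rounding of the answer):
  CaO: 59.49·0.4786 + 9.392·0.5547 = 33.68 g (target 33.68 g)
  SiO2: 35.52·0.3286 + 59.49·0.5184 = 42.51 g (target 42.51 g)
  ZrO2: 35.52·0.6703 = 23.81 g (target 23.81 g)
Consistency of the glass mass: total batch − LOI = 100.0 g (per-oxide target masses sum to 100.0 g; the stated basis being 100.0 g — any gap is answer rounding).
Adding the batch up: Σ batch = 104.4 g; LOI loss = Σ batch·LOI = 4.400 g; yield, glass over the total, = 95.79%.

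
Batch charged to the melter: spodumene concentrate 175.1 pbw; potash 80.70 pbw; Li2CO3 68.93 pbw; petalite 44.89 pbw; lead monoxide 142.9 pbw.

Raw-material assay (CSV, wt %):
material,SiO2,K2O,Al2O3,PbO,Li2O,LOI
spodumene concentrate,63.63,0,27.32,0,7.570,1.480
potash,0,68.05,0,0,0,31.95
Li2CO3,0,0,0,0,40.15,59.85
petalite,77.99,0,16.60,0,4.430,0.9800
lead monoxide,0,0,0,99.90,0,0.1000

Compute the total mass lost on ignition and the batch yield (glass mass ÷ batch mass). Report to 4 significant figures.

The intermediate values appear rounded off to 4 significant figures between the steps; full float precision is maintained at every stage — each reported number is rounded exactly once. Derived quantities (glass mass, totals, the yield, LOI, five oxide percentages) are recomputed using the weight values at 442.3 pbw of glass at full precision, as set out in the question or the answer.
Material-by-material LOI:
  spodumene concentrate: 175.1 × 0.01480 = 2.591 pbw
  potash: 80.70 × 0.3195 = 25.78 pbw
  Li2CO3: 68.93 × 0.5985 = 41.25 pbw
  petalite: 44.89 × 0.009800 = 0.4399 pbw
  lead monoxide: 142.9 × 0.001000 = 0.1429 pbw
Total LOI = 70.21 pbw
Glass = batch − LOI = 512.5 − 70.21 = 442.3 pbw

LOI loss = 70.21 pbw; glass = 442.3 pbw; yield = 86.30%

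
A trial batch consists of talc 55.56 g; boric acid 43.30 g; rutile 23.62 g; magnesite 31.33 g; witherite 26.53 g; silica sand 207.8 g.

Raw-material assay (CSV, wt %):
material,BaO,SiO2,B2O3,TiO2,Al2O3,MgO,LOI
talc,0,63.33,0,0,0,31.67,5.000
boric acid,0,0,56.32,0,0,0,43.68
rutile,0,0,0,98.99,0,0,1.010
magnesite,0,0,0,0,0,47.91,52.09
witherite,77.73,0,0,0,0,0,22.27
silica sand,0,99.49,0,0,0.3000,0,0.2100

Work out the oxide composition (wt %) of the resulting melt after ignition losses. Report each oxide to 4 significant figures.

Glass mass = 343.5 g (batch 388.1 − LOI 44.59).
Composition: BaO 6.003%, SiO2 70.42%, B2O3 7.098%, TiO2 6.806%, Al2O3 0.1815%, MgO 9.491%

Mid-chain values are displayed, rounded to 4 significant figures, in the printout; each numeric step maintains full float precision throughout; each reported result sees exactly one rounding. Derived quantities (glass mass, yield, the totals, the six compositions, ignition loss) are re-derived using the weight values per 343.5 g of glass at full float precision as given in question or answer.
Mass of each oxide from the mix:
  BaO: 26.53·0.7773 = 20.62 g
  SiO2: 55.56·0.6333 + 207.8·0.9949 = 241.9 g
  B2O3: 43.30·0.5632 = 24.39 g
  TiO2: 23.62·0.9899 = 23.38 g
  Al2O3: 207.8·0.003000 = 0.6234 g
  MgO: 55.56·0.3167 + 31.33·0.4791 = 32.61 g
LOI: 55.56·0.05000 + 43.30·0.4368 + 23.62·0.01010 + 31.33·0.5209 + 26.53·0.2227 + 207.8·0.002100 = 44.59 g
Glass = total batch minus LOI = 388.1 − 44.59 = 343.5 g (equal to the oxide-mass sum)
percent by weight: oxide/glass ×100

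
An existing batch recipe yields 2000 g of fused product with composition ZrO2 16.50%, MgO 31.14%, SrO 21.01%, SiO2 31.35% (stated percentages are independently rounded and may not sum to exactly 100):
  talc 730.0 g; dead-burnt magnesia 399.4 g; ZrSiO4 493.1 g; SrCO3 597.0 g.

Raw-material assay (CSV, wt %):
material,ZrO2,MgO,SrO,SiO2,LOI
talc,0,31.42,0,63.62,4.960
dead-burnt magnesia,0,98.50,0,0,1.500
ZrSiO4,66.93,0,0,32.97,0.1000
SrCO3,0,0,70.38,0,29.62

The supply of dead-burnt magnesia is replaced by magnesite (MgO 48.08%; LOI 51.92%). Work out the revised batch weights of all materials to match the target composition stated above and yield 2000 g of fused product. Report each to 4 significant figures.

In-progress results are displayed, with 4-significant-figure rounding, within the worked lines; the working math carries full float precision throughout — each reported value is rounded once only — derived quantities are recomputed from the batch weights for 2000 g of glass at full float precision (the totals, the yield, the four compositions, LOI, glass mass) as given in question or answer.
Per-oxide target masses for 2000 g fused product:
  ZrO2: 16.50% × 2000 = 330.0 g
  MgO: 31.14% × 2000 = 622.8 g
  SrO: 21.01% × 2000 = 420.2 g
  SiO2: 31.35% × 2000 = 627.0 g
Mass-balance tally per oxide working from each reported weight, at the basis given (sums match the target masses exact up to rounding of places):
  ZrO2: 493.1·0.6693 = 330.0 g (target 330.0 g)
  MgO: 730.0·0.3142 + 818.3·0.4808 = 622.8 g (target 622.8 g)
  SrO: 597.0·0.7038 = 420.2 g (target 420.2 g)
  SiO2: 730.0·0.6362 + 493.1·0.3297 = 627.0 g (target 627.0 g)
Glass-mass sanity pass: total charge less LOI = 2000 g (targets for the oxides total 2000 g; versus the stated basis of 2000 g — deltas are rounding alone).
Summing the batch: Σ batch = 2638 g; Σ batch·LOI gives LOI loss = 638.4 g; yield = glass ÷ total batch = 75.80%.

Revised batch per 2000 g fused product:
  talc: 730.0 g
  magnesite: 818.3 g
  ZrSiO4: 493.1 g
  SrCO3: 597.0 g
Total batch = 2638 g; LOI loss = 638.4 g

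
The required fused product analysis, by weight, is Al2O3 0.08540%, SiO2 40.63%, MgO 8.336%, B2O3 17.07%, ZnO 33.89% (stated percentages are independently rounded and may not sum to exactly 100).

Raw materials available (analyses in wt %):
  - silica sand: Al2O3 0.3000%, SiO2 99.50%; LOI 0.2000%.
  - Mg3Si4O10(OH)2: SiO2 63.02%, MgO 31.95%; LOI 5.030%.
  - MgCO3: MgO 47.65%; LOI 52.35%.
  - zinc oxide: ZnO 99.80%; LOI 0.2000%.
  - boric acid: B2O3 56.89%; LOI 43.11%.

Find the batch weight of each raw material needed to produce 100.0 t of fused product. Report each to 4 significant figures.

Batch per 100.0 t fused product:
  silica sand: 28.47 t
  Mg3Si4O10(OH)2: 19.53 t
  MgCO3: 4.401 t
  zinc oxide: 33.96 t
  boric acid: 30.01 t
Total batch = 116.4 t; LOI loss = 16.35 t; yield = 85.95%

Every computation maintains full float precision end to end; intermediates are shown rounded to 4 significant figures in the printout; each reported value sees exactly one rounding — derived quantities (the totals, the five compositions, glass mass, the yield, LOI) are rebuilt using the weight values at 100.0 t of glass in exact precision as set out in the question or the answer.
Oxide mass targets, per 100.0 t fused product:
  Al2O3: 0.08540% × 100.0 = 0.08540 t
  SiO2: 40.63% × 100.0 = 40.63 t
  MgO: 8.336% × 100.0 = 8.336 t
  B2O3: 17.07% × 100.0 = 17.07 t
  ZnO: 33.89% × 100.0 = 33.89 t
Checking each oxide sum applying the batch weights above, under the basis named above (delivered sums recover each target exact up to rounding of places):
  Al2O3: 28.47·0.003000 = 0.08541 t (target 0.08540 t)
  SiO2: 28.47·0.9950 + 19.53·0.6302 = 40.64 t (target 40.63 t)
  MgO: 19.53·0.3195 + 4.401·0.4765 = 8.337 t (target 8.336 t)
  B2O3: 30.01·0.5689 = 17.07 t (target 17.07 t)
  ZnO: 33.96·0.9980 = 33.89 t (target 33.89 t)
Glass-mass bookkeeping: net batch after ignition = 100.0 t (the Σ of target masses is 100.0 t; with the basis standing at 100.0 t — gaps are rounding artifacts).
Adding the batch up: Σ batch = 116.4 t; Σ batch·LOI gives LOI loss = 16.35 t; yield, glass over the total, = 85.95%.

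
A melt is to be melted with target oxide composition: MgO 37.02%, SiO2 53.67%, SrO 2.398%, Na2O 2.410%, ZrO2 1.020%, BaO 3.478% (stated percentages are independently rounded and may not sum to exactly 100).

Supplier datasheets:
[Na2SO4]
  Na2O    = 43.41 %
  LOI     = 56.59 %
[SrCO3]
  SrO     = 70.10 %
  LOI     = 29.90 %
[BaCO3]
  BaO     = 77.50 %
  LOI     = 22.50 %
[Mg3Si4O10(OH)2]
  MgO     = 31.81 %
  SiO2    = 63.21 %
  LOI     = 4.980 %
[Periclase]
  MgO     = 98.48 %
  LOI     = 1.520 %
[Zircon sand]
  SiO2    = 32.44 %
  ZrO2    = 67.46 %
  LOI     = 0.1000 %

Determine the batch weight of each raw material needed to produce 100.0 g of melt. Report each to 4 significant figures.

Batch per 100.0 g melt:
  Na2SO4: 5.552 g
  SrCO3: 3.421 g
  BaCO3: 4.488 g
  Mg3Si4O10(OH)2: 84.13 g
  Periclase: 10.42 g
  Zircon sand: 1.512 g
Total batch = 109.5 g; LOI loss = 9.524 g; yield = 91.30%

In-progress results appear, rounded to four significant digits, within the worked lines; each numeric step carries full float precision from start to finish. Exactly one rounding is applied to every reported value; the derived quantities are computed in full float precision (ignition loss, glass mass, totals, the yield, the six compositions) using the weight values per 100.0 g of glass precisely as stated by the problem or the answer.
Target masses of each oxide per 100.0 g melt:
  MgO: 37.02% × 100.0 = 37.02 g
  SiO2: 53.67% × 100.0 = 53.67 g
  SrO: 2.398% × 100.0 = 2.398 g
  Na2O: 2.410% × 100.0 = 2.410 g
  ZrO2: 1.020% × 100.0 = 1.020 g
  BaO: 3.478% × 100.0 = 3.478 g
Oxide-by-oxide audit given the weights on record, at the basis given (oxide sums agree with the targets exact up to rounding of places):
  MgO: 84.13·0.3181 + 10.42·0.9848 = 37.02 g (target 37.02 g)
  SiO2: 84.13·0.6321 + 1.512·0.3244 = 53.67 g (target 53.67 g)
  SrO: 3.421·0.7010 = 2.398 g (target 2.398 g)
  Na2O: 5.552·0.4341 = 2.410 g (target 2.410 g)
  ZrO2: 1.512·0.6746 = 1.020 g (target 1.020 g)
  BaO: 4.488·0.7750 = 3.478 g (target 3.478 g)
Auditing the glass mass value: net batch after ignition = 100.0 g (oxide target masses add up to 100.0 g; basis as stated: 100.0 g — deltas are rounding alone).
Adding the batch up: Σ batch = 109.5 g; Σ batch·LOI gives LOI loss = 9.524 g; yield = glass ÷ total batch = 91.30%.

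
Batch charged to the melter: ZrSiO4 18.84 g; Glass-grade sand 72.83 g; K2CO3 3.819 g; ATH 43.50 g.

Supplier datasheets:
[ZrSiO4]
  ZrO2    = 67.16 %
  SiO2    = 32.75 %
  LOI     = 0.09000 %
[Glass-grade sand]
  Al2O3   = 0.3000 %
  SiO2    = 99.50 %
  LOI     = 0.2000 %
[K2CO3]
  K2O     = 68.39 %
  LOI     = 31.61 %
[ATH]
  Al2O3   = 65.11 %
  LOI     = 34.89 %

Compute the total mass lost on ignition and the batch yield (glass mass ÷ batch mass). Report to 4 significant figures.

Working values appear, rounded to four significant digits, within the worked lines — all internal work holds full float precision all the way through — every reported figure includes exactly one rounding. All derived quantities are carried at exact precision (ignition loss, the yield, net glass mass, the four compositions, totals) using the weight values for 122.4 g of glass, as given in question or answer.
Loss on ignition, line by line:
  ZrSiO4: 18.84 × 9.000e-04 = 0.01696 g
  Glass-grade sand: 72.83 × 0.002000 = 0.1457 g
  K2CO3: 3.819 × 0.3161 = 1.207 g
  ATH: 43.50 × 0.3489 = 15.18 g
Total LOI = 16.55 g
Glass = batch − LOI = 139.0 − 16.55 = 122.4 g

LOI loss = 16.55 g; glass = 122.4 g; yield = 88.09%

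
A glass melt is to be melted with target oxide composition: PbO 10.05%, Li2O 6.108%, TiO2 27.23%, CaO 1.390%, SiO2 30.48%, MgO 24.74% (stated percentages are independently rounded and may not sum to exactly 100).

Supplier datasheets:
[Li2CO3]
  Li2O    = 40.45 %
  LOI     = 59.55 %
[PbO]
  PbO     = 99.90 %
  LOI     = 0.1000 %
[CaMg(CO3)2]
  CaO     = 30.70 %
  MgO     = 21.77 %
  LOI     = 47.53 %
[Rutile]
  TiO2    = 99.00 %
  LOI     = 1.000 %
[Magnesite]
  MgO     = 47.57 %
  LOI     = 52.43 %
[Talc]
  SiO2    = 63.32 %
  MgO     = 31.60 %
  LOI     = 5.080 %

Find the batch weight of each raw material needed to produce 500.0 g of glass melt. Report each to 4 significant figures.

Batch per 500.0 g glass melt:
  Li2CO3: 75.50 g
  PbO: 50.30 g
  CaMg(CO3)2: 22.64 g
  Rutile: 137.5 g
  Magnesite: 89.80 g
  Talc: 240.7 g
Total batch = 616.4 g; LOI loss = 116.5 g; yield = 81.11%

The intermediate values are shown rounded off to 4 significant figures between the steps — the whole derivation maintains exact precision through the solve; a single rounding yields every reported result. The derived quantities, which include the yield, six oxide percentages, the totals, net glass mass, ignition loss, are recomputed at full precision, exactly as shown in problem or answer, from the weighed amounts per 500.0 g of glass.
The oxide mass targets at 500.0 g glass melt:
  PbO: 10.05% × 500.0 = 50.25 g
  Li2O: 6.108% × 500.0 = 30.54 g
  TiO2: 27.23% × 500.0 = 136.2 g
  CaO: 1.390% × 500.0 = 6.950 g
  SiO2: 30.48% × 500.0 = 152.4 g
  MgO: 24.74% × 500.0 = 123.7 g
Verifying the oxide balance given the weights on record, at the basis given (delivered sums recover each target once rounding is allowed for):
  PbO: 50.30·0.9990 = 50.25 g (target 50.25 g)
  Li2O: 75.50·0.4045 = 30.54 g (target 30.54 g)
  TiO2: 137.5·0.9900 = 136.1 g (target 136.2 g)
  CaO: 22.64·0.3070 = 6.950 g (target 6.950 g)
  SiO2: 240.7·0.6332 = 152.4 g (target 152.4 g)
  MgO: 22.64·0.2177 + 89.80·0.4757 + 240.7·0.3160 = 123.7 g (target 123.7 g)
Consistency of the glass mass: batch total minus LOI = 500.0 g (targets for the oxides total 500.0 g; stated basis 500.0 g — a pure rounding effect).
Summing the batch: Σ batch = 616.4 g; the LOI term Σ batch·LOI equals 116.5 g; yield, glass over the total, = 81.11%.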